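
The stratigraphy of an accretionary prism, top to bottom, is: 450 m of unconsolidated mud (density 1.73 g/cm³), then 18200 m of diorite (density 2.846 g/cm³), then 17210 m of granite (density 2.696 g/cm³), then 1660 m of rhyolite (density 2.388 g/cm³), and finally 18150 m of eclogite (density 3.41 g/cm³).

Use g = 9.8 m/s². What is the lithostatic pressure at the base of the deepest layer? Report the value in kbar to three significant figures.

unconsolidated mud: 1730 kg/m³ × 9.8 m/s² × 450 m = 7.629×10^6 Pa = 0.07629 kbar
diorite: 2846 kg/m³ × 9.8 m/s² × 18200 m = 5.076×10^8 Pa = 5.076 kbar
granite: 2696 kg/m³ × 9.8 m/s² × 17210 m = 4.547×10^8 Pa = 4.547 kbar
rhyolite: 2388 kg/m³ × 9.8 m/s² × 1660 m = 3.885×10^7 Pa = 0.3885 kbar
eclogite: 3410 kg/m³ × 9.8 m/s² × 18150 m = 6.065×10^8 Pa = 6.065 kbar
Total = 0.07629 + 5.076 + 4.547 + 0.3885 + 6.065 = 16.153 kbar

16.2 kbar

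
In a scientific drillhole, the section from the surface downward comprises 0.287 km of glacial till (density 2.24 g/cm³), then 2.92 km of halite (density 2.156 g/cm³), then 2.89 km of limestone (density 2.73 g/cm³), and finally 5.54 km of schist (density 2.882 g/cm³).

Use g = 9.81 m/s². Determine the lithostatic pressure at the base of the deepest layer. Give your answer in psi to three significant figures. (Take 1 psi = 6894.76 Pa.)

43800 psi

glacial till: 2240 kg/m³ × 9.81 m/s² × 287 m = 6.307×10^6 Pa = 914.7 psi
halite: 2156 kg/m³ × 9.81 m/s² × 2920 m = 6.176×10^7 Pa = 8957 psi
limestone: 2730 kg/m³ × 9.81 m/s² × 2890 m = 7.740×10^7 Pa = 11226 psi
schist: 2882 kg/m³ × 9.81 m/s² × 5540 m = 1.566×10^8 Pa = 22717 psi
Total = 914.7 + 8957 + 11226 + 22717 = 43815 psi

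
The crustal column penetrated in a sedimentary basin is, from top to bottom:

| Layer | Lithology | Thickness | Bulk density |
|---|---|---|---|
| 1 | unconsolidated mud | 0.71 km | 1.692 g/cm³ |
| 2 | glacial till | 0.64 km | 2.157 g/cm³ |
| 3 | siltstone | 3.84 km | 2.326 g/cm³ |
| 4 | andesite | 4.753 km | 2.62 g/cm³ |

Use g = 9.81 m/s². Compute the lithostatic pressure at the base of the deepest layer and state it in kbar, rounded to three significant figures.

unconsolidated mud: 1692 kg/m³ × 9.81 m/s² × 710 m = 1.178×10^7 Pa = 0.1178 kbar
glacial till: 2157 kg/m³ × 9.81 m/s² × 640 m = 1.354×10^7 Pa = 0.1354 kbar
siltstone: 2326 kg/m³ × 9.81 m/s² × 3840 m = 8.762×10^7 Pa = 0.8762 kbar
andesite: 2620 kg/m³ × 9.81 m/s² × 4753 m = 1.222×10^8 Pa = 1.222 kbar
Total = 0.1178 + 0.1354 + 0.8762 + 1.222 = 2.3511 kbar

2.35 kbar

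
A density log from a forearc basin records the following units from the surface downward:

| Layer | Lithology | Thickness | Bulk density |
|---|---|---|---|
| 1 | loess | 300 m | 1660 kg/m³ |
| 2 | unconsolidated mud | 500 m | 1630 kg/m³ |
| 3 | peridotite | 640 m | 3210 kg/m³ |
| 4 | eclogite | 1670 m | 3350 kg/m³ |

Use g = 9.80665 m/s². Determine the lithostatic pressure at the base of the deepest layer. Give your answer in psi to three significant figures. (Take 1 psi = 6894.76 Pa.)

12700 psi

loess: 1660 kg/m³ × 9.80665 m/s² × 300 m = 4.884×10^6 Pa = 708.3 psi
unconsolidated mud: 1630 kg/m³ × 9.80665 m/s² × 500 m = 7.992×10^6 Pa = 1159 psi
peridotite: 3210 kg/m³ × 9.80665 m/s² × 640 m = 2.015×10^7 Pa = 2922 psi
eclogite: 3350 kg/m³ × 9.80665 m/s² × 1670 m = 5.486×10^7 Pa = 7957 psi
Total = 708.3 + 1159 + 2922 + 7957 = 12747 psi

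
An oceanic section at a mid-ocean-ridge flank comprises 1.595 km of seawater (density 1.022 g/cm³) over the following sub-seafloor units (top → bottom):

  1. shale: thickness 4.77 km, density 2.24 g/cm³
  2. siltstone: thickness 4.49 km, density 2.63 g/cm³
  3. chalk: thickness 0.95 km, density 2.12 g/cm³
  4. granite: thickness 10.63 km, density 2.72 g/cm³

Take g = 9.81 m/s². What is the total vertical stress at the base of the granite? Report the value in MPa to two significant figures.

540 MPa

seawater: 1022 kg/m³ × 9.81 m/s² × 1595 m = 1.599×10^7 Pa = 15.99 MPa
shale: 2240 kg/m³ × 9.81 m/s² × 4770 m = 1.048×10^8 Pa = 104.8 MPa
siltstone: 2630 kg/m³ × 9.81 m/s² × 4490 m = 1.158×10^8 Pa = 115.8 MPa
chalk: 2120 kg/m³ × 9.81 m/s² × 950 m = 1.976×10^7 Pa = 19.76 MPa
granite: 2720 kg/m³ × 9.81 m/s² × 10630 m = 2.836×10^8 Pa = 283.6 MPa
Total = 15.99 + 104.8 + 115.8 + 19.76 + 283.6 = 540.05 MPa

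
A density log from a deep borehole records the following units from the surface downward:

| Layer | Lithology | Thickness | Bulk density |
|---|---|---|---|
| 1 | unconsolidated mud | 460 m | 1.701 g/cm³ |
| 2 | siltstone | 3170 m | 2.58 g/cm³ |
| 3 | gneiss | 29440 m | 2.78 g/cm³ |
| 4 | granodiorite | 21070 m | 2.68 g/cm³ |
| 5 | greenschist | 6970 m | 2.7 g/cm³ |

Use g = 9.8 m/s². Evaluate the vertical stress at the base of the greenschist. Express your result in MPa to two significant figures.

1600 MPa

unconsolidated mud: 1701 kg/m³ × 9.8 m/s² × 460 m = 7.668×10^6 Pa = 7.668 MPa
siltstone: 2580 kg/m³ × 9.8 m/s² × 3170 m = 8.015×10^7 Pa = 80.15 MPa
gneiss: 2780 kg/m³ × 9.8 m/s² × 29440 m = 8.021×10^8 Pa = 802.1 MPa
granodiorite: 2680 kg/m³ × 9.8 m/s² × 21070 m = 5.534×10^8 Pa = 553.4 MPa
greenschist: 2700 kg/m³ × 9.8 m/s² × 6970 m = 1.844×10^8 Pa = 184.4 MPa
Total = 7.668 + 80.15 + 802.1 + 553.4 + 184.4 = 1627.7 MPa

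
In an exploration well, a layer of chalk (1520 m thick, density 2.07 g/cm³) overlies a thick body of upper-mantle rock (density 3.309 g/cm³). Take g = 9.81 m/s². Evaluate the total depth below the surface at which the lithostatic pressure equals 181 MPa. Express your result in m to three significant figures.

6150 m

Pressure at base of upper layers: 2070×9.81×1520 = 3.087×10^7 Pa = 30.87 MPa
Remaining pressure to be supplied by upper-mantle rock: 1.810×10^8 − 3.087×10^7 = 1.501×10^8 Pa
Additional depth in upper-mantle rock = 1.501×10^8 Pa / (3309 kg/m³ × 9.81 m/s²) = 4625.0 m
Total depth = 1520 m + 4625.0 m = 6145.0 m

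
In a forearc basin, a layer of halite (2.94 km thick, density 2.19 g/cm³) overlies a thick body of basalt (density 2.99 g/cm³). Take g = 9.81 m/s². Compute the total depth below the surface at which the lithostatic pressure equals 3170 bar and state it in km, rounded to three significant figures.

11.6 km

Pressure at base of upper layers: 2190×9.81×2940 = 6.316×10^7 Pa = 631.6 bar
Remaining pressure to be supplied by basalt: 3.170×10^8 − 6.316×10^7 = 2.538×10^8 Pa
Additional depth in basalt = 2.538×10^8 Pa / (2990 kg/m³ × 9.81 m/s²) = 8654.0 m
Total depth = 2940 m + 8654.0 m = 11594 m
= 11.594 km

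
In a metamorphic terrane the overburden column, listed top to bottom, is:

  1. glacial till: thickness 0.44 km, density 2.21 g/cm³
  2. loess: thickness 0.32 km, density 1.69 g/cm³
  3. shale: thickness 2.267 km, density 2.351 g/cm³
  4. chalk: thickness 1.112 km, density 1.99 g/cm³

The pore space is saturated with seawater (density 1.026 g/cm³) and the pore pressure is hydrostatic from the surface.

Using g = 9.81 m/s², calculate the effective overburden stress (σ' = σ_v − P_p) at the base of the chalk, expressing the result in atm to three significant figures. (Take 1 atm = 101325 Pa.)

466 atm

Overburden (lithostatic) stress σ_v:
glacial till: 2210 kg/m³ × 9.81 m/s² × 440 m = 9.539×10^6 Pa = 9.539 MPa
loess: 1690 kg/m³ × 9.81 m/s² × 320 m = 5.305×10^6 Pa = 5.305 MPa
shale: 2351 kg/m³ × 9.81 m/s² × 2267 m = 5.228×10^7 Pa = 52.28 MPa
chalk: 1990 kg/m³ × 9.81 m/s² × 1112 m = 2.171×10^7 Pa = 21.71 MPa
Total = 9.539 + 5.305 + 52.28 + 21.71 = 88.837 MPa
Pore pressure P_p = 1026 kg/m³ × 9.81 m/s² × 4139 m = 4.166×10^7 Pa = 41.66 MPa
Effective stress σ' = σ_v − P_p = 88.84 − 41.66 = 47.178 MPa = 465.61 atm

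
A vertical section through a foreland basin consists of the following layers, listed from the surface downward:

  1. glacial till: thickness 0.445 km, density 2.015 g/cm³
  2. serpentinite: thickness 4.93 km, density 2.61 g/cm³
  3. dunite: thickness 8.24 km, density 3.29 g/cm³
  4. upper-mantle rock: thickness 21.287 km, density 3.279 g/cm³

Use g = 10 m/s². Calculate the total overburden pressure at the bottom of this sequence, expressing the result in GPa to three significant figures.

1.11 GPa

glacial till: 2015 kg/m³ × 10 m/s² × 445 m = 8.967×10^6 Pa = 8.967×10^-3 GPa
serpentinite: 2610 kg/m³ × 10 m/s² × 4930 m = 1.287×10^8 Pa = 0.1287 GPa
dunite: 3290 kg/m³ × 10 m/s² × 8240 m = 2.711×10^8 Pa = 0.2711 GPa
upper-mantle rock: 3279 kg/m³ × 10 m/s² × 21287 m = 6.980×10^8 Pa = 0.6980 GPa
Total = 8.967×10^-3 + 0.1287 + 0.2711 + 0.6980 = 1.1067 GPa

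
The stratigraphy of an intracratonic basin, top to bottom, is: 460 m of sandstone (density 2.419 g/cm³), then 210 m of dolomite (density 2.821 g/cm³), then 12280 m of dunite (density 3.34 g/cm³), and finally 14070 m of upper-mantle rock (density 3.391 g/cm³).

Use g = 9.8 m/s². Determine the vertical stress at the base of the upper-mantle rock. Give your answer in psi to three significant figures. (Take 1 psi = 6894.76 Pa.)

sandstone: 2419 kg/m³ × 9.8 m/s² × 460 m = 1.090×10^7 Pa = 1582 psi
dolomite: 2821 kg/m³ × 9.8 m/s² × 210 m = 5.806×10^6 Pa = 842.0 psi
dunite: 3340 kg/m³ × 9.8 m/s² × 12280 m = 4.019×10^8 Pa = 58298 psi
upper-mantle rock: 3391 kg/m³ × 9.8 m/s² × 14070 m = 4.676×10^8 Pa = 67816 psi
Total = 1582 + 842.0 + 58298 + 67816 = 1.2854×10^5 psi

129000 psi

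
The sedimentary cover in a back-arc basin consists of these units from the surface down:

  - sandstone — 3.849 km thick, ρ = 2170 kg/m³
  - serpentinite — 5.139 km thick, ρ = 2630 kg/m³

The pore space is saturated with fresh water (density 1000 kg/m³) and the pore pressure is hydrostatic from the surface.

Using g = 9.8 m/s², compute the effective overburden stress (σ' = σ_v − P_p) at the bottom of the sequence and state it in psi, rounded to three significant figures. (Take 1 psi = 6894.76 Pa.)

18300 psi

Overburden (lithostatic) stress σ_v:
sandstone: 2170 kg/m³ × 9.8 m/s² × 3849 m = 8.185×10^7 Pa = 81.85 MPa
serpentinite: 2630 kg/m³ × 9.8 m/s² × 5139 m = 1.325×10^8 Pa = 132.5 MPa
Total = 81.85 + 132.5 = 214.31 MPa
Pore pressure P_p = 1000 kg/m³ × 9.8 m/s² × 8988 m = 8.808×10^7 Pa = 88.08 MPa
Effective stress σ' = σ_v − P_p = 214.3 − 88.08 = 126.22 MPa = 18307 psi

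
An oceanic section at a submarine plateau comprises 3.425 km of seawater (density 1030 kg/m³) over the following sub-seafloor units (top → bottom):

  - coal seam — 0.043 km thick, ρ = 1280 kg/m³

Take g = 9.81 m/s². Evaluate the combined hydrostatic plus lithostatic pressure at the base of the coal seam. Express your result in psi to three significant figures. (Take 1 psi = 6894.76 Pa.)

5100 psi

seawater: 1030 kg/m³ × 9.81 m/s² × 3425 m = 3.461×10^7 Pa = 5019 psi
coal seam: 1280 kg/m³ × 9.81 m/s² × 43 m = 5.399×10^5 Pa = 78.31 psi
Total = 5019 + 78.31 = 5097.7 psi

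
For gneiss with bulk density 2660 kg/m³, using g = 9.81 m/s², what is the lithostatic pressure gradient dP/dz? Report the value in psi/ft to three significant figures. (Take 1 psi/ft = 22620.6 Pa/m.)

dP/dz = ρg = 2660 kg/m³ × 9.81 m/s² = 26095 Pa/m
= 26095 Pa/m × (1 psi/ft / 22621 Pa/m) = 1.1536 psi/ft

1.15 psi/ft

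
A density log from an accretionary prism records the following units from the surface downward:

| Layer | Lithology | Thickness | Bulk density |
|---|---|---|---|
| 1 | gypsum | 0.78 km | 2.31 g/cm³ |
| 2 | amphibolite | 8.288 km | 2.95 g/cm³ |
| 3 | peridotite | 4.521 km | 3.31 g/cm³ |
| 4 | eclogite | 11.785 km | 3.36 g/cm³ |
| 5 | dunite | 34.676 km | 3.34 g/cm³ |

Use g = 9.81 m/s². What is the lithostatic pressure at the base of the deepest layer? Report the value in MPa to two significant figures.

gypsum: 2310 kg/m³ × 9.81 m/s² × 780 m = 1.768×10^7 Pa = 17.68 MPa
amphibolite: 2950 kg/m³ × 9.81 m/s² × 8288 m = 2.399×10^8 Pa = 239.9 MPa
peridotite: 3310 kg/m³ × 9.81 m/s² × 4521 m = 1.468×10^8 Pa = 146.8 MPa
eclogite: 3360 kg/m³ × 9.81 m/s² × 11785 m = 3.885×10^8 Pa = 388.5 MPa
dunite: 3340 kg/m³ × 9.81 m/s² × 34676 m = 1.136×10^9 Pa = 1136 MPa
Total = 17.68 + 239.9 + 146.8 + 388.5 + 1136 = 1929.0 MPa

1900 MPa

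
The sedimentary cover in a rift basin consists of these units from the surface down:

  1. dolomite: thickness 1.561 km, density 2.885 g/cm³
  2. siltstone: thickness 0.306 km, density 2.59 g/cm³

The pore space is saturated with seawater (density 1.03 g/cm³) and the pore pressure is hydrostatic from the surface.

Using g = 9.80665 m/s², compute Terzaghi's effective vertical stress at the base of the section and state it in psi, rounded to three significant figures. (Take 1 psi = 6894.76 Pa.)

4800 psi

Overburden (lithostatic) stress σ_v:
dolomite: 2885 kg/m³ × 9.80665 m/s² × 1561 m = 4.416×10^7 Pa = 44.16 MPa
siltstone: 2590 kg/m³ × 9.80665 m/s² × 306 m = 7.772×10^6 Pa = 7.772 MPa
Total = 44.16 + 7.772 = 51.936 MPa
Pore pressure P_p = 1030 kg/m³ × 9.80665 m/s² × 1867 m = 1.886×10^7 Pa = 18.86 MPa
Effective stress σ' = σ_v − P_p = 51.94 − 18.86 = 33.078 MPa = 4797.6 psi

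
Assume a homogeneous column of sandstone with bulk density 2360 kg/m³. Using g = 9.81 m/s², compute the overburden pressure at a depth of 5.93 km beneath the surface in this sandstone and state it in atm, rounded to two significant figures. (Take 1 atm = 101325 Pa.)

1400 atm

sandstone: 2360 kg/m³ × 9.81 m/s² × 5930 m = 1.373×10^8 Pa = 1355 atm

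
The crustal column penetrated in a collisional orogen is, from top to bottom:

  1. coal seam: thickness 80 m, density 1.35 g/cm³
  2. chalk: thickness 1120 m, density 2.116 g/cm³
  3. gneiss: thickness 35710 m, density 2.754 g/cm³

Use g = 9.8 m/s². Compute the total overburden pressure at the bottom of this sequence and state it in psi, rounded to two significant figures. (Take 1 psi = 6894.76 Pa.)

coal seam: 1350 kg/m³ × 9.8 m/s² × 80 m = 1.058×10^6 Pa = 153.5 psi
chalk: 2116 kg/m³ × 9.8 m/s² × 1120 m = 2.323×10^7 Pa = 3369 psi
gneiss: 2754 kg/m³ × 9.8 m/s² × 35710 m = 9.638×10^8 Pa = 1.398×10^5 psi
Total = 153.5 + 3369 + 1.398×10^5 = 1.4331×10^5 psi

140000 psi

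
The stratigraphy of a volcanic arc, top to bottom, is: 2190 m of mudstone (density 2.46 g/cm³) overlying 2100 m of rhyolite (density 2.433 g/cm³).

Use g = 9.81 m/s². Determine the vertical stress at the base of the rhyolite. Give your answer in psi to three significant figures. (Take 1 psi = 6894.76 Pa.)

14900 psi

mudstone: 2460 kg/m³ × 9.81 m/s² × 2190 m = 5.285×10^7 Pa = 7665 psi
rhyolite: 2433 kg/m³ × 9.81 m/s² × 2100 m = 5.012×10^7 Pa = 7270 psi
Total = 7665 + 7270 = 14935 psi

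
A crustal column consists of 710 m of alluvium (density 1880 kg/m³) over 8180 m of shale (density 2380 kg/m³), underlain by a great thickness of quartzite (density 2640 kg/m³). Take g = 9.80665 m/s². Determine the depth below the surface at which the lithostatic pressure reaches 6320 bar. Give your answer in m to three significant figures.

25400 m

Pressure at base of upper layers: 1880×9.80665×710 + 2380×9.80665×8180 = 2.040×10^8 Pa = 2040 bar
Remaining pressure to be supplied by quartzite: 6.320×10^8 − 2.040×10^8 = 4.280×10^8 Pa
Additional depth in quartzite = 4.280×10^8 Pa / (2640 kg/m³ × 9.80665 m/s²) = 16531 m
Total depth = 8890 m + 16531 m = 25421 m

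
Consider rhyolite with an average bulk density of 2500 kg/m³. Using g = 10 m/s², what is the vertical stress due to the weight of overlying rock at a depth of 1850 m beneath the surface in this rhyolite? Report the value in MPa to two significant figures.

rhyolite: 2500 kg/m³ × 10 m/s² × 1850 m = 4.625×10^7 Pa = 46.25 MPa

46 MPa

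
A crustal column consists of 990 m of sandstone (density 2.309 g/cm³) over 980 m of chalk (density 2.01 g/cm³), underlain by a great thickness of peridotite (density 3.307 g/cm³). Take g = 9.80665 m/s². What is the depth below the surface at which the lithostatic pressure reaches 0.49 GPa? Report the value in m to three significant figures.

15800 m

Pressure at base of upper layers: 2309×9.80665×990 + 2010×9.80665×980 = 4.173×10^7 Pa = 0.04173 GPa
Remaining pressure to be supplied by peridotite: 4.900×10^8 − 4.173×10^7 = 4.483×10^8 Pa
Additional depth in peridotite = 4.483×10^8 Pa / (3307 kg/m³ × 9.80665 m/s²) = 13822 m
Total depth = 1970 m + 13822 m = 15792 m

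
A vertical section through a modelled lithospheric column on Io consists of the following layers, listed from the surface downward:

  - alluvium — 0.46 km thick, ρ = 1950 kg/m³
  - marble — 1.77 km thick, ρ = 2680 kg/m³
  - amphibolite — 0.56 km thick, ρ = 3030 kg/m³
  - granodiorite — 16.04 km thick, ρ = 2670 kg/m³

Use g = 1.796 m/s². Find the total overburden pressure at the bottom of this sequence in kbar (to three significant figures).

alluvium: 1950 kg/m³ × 1.796 m/s² × 460 m = 1.611×10^6 Pa = 0.01611 kbar
marble: 2680 kg/m³ × 1.796 m/s² × 1770 m = 8.520×10^6 Pa = 0.08520 kbar
amphibolite: 3030 kg/m³ × 1.796 m/s² × 560 m = 3.047×10^6 Pa = 0.03047 kbar
granodiorite: 2670 kg/m³ × 1.796 m/s² × 16040 m = 7.692×10^7 Pa = 0.7692 kbar
Total = 0.01611 + 0.08520 + 0.03047 + 0.7692 = 0.90095 kbar

0.901 kbar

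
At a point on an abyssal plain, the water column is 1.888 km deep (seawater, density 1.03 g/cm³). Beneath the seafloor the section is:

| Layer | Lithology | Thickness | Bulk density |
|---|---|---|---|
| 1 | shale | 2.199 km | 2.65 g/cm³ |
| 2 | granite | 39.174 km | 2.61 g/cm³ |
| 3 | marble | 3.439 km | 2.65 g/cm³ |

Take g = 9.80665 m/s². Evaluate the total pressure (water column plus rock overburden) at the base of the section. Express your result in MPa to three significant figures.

seawater: 1030 kg/m³ × 9.80665 m/s² × 1888 m = 1.907×10^7 Pa = 19.07 MPa
shale: 2650 kg/m³ × 9.80665 m/s² × 2199 m = 5.715×10^7 Pa = 57.15 MPa
granite: 2610 kg/m³ × 9.80665 m/s² × 39174 m = 1.003×10^9 Pa = 1003 MPa
marble: 2650 kg/m³ × 9.80665 m/s² × 3439 m = 8.937×10^7 Pa = 89.37 MPa
Total = 19.07 + 57.15 + 1003 + 89.37 = 1168.3 MPa

1170 MPa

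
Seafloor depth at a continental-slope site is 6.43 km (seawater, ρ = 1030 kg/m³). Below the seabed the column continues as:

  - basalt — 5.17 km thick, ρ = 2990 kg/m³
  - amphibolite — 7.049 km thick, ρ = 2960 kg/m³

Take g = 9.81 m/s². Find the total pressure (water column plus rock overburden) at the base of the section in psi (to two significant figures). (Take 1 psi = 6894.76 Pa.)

seawater: 1030 kg/m³ × 9.81 m/s² × 6430 m = 6.497×10^7 Pa = 9423 psi
basalt: 2990 kg/m³ × 9.81 m/s² × 5170 m = 1.516×10^8 Pa = 21994 psi
amphibolite: 2960 kg/m³ × 9.81 m/s² × 7049 m = 2.047×10^8 Pa = 29687 psi
Total = 9423 + 21994 + 29687 = 61105 psi

61000 psi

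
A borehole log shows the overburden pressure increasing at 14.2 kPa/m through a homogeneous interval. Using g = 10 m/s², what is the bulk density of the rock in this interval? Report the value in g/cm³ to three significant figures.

ρ = (dP/dz)/g = 14.2 kPa/m / 10 m/s² = 14200 Pa/m / 10 m/s² = 1420.0 kg/m³
= 1.420 g/cm³

1.42 g/cm³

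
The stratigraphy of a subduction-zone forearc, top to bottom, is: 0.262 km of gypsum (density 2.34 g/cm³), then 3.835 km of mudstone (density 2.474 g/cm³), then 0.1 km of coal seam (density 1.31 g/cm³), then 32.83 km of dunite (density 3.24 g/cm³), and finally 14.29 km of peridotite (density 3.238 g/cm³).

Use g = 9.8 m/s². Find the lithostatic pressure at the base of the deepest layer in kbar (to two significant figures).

gypsum: 2340 kg/m³ × 9.8 m/s² × 262 m = 6.008×10^6 Pa = 0.06008 kbar
mudstone: 2474 kg/m³ × 9.8 m/s² × 3835 m = 9.298×10^7 Pa = 0.9298 kbar
coal seam: 1310 kg/m³ × 9.8 m/s² × 100 m = 1.284×10^6 Pa = 0.01284 kbar
dunite: 3240 kg/m³ × 9.8 m/s² × 32830 m = 1.042×10^9 Pa = 10.42 kbar
peridotite: 3238 kg/m³ × 9.8 m/s² × 14290 m = 4.535×10^8 Pa = 4.535 kbar
Total = 0.06008 + 0.9298 + 0.01284 + 10.42 + 4.535 = 15.961 kbar

16 kbar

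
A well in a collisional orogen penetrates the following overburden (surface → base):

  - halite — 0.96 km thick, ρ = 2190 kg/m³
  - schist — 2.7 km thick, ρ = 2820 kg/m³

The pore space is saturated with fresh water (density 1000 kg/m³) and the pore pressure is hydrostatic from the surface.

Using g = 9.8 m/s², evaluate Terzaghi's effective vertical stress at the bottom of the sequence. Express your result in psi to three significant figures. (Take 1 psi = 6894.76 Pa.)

8610 psi

Overburden (lithostatic) stress σ_v:
halite: 2190 kg/m³ × 9.8 m/s² × 960 m = 2.060×10^7 Pa = 20.60 MPa
schist: 2820 kg/m³ × 9.8 m/s² × 2700 m = 7.462×10^7 Pa = 74.62 MPa
Total = 20.60 + 74.62 = 95.221 MPa
Pore pressure P_p = 1000 kg/m³ × 9.8 m/s² × 3660 m = 3.587×10^7 Pa = 35.87 MPa
Effective stress σ' = σ_v − P_p = 95.22 − 35.87 = 59.353 MPa = 8608.4 psi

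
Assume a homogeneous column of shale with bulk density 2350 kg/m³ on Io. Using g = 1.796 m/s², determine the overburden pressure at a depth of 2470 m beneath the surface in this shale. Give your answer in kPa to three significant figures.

shale: 2350 kg/m³ × 1.796 m/s² × 2470 m = 1.042×10^7 Pa = 10425 kPa

10400 kPa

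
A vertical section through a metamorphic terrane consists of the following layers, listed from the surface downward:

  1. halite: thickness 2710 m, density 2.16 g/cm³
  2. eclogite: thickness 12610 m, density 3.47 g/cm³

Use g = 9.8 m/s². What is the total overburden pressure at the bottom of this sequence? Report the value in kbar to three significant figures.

halite: 2160 kg/m³ × 9.8 m/s² × 2710 m = 5.737×10^7 Pa = 0.5737 kbar
eclogite: 3470 kg/m³ × 9.8 m/s² × 12610 m = 4.288×10^8 Pa = 4.288 kbar
Total = 0.5737 + 4.288 = 4.8618 kbar

4.86 kbar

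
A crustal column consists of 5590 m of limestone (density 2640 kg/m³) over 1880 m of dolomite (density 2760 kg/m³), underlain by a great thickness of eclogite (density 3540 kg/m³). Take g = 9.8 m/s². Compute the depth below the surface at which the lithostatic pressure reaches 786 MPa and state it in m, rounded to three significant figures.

24500 m

Pressure at base of upper layers: 2640×9.8×5590 + 2760×9.8×1880 = 1.955×10^8 Pa = 195.5 MPa
Remaining pressure to be supplied by eclogite: 7.860×10^8 − 1.955×10^8 = 5.905×10^8 Pa
Additional depth in eclogite = 5.905×10^8 Pa / (3540 kg/m³ × 9.8 m/s²) = 17022 m
Total depth = 7470 m + 17022 m = 24492 m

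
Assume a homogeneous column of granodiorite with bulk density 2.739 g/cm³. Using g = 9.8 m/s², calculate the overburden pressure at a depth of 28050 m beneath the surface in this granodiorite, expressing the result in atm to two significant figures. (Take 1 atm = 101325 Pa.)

granodiorite: 2739 kg/m³ × 9.8 m/s² × 28050 m = 7.529×10^8 Pa = 7431 atm

7400 atm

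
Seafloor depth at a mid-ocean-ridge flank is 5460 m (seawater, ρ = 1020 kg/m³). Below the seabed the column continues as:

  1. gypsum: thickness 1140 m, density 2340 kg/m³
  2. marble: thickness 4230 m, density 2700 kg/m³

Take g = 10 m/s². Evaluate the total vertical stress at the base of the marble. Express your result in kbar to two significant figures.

seawater: 1020 kg/m³ × 10 m/s² × 5460 m = 5.569×10^7 Pa = 0.5569 kbar
gypsum: 2340 kg/m³ × 10 m/s² × 1140 m = 2.668×10^7 Pa = 0.2668 kbar
marble: 2700 kg/m³ × 10 m/s² × 4230 m = 1.142×10^8 Pa = 1.142 kbar
Total = 0.5569 + 0.2668 + 1.142 = 1.9658 kbar

2.0 kbar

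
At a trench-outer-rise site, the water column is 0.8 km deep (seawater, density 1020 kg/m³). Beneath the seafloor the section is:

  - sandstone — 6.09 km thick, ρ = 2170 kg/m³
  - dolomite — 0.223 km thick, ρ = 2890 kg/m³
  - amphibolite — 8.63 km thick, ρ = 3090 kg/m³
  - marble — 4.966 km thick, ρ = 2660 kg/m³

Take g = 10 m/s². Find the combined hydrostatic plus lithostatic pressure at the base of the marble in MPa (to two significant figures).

seawater: 1020 kg/m³ × 10 m/s² × 800 m = 8.160×10^6 Pa = 8.160 MPa
sandstone: 2170 kg/m³ × 10 m/s² × 6090 m = 1.322×10^8 Pa = 132.2 MPa
dolomite: 2890 kg/m³ × 10 m/s² × 223 m = 6.445×10^6 Pa = 6.445 MPa
amphibolite: 3090 kg/m³ × 10 m/s² × 8630 m = 2.667×10^8 Pa = 266.7 MPa
marble: 2660 kg/m³ × 10 m/s² × 4966 m = 1.321×10^8 Pa = 132.1 MPa
Total = 8.160 + 132.2 + 6.445 + 266.7 + 132.1 = 545.52 MPa

550 MPa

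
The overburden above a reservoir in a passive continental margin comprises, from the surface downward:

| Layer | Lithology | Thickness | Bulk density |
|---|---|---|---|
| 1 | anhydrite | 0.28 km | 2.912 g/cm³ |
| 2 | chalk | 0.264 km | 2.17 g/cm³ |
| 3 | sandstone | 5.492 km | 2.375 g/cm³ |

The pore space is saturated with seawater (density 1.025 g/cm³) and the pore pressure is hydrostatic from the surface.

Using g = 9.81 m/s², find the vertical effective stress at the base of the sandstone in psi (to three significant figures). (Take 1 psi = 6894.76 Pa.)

Overburden (lithostatic) stress σ_v:
anhydrite: 2912 kg/m³ × 9.81 m/s² × 280 m = 7.999×10^6 Pa = 7.999 MPa
chalk: 2170 kg/m³ × 9.81 m/s² × 264 m = 5.620×10^6 Pa = 5.620 MPa
sandstone: 2375 kg/m³ × 9.81 m/s² × 5492 m = 1.280×10^8 Pa = 128.0 MPa
Total = 7.999 + 5.620 + 128.0 = 141.58 MPa
Pore pressure P_p = 1025 kg/m³ × 9.81 m/s² × 6036 m = 6.069×10^7 Pa = 60.69 MPa
Effective stress σ' = σ_v − P_p = 141.6 − 60.69 = 80.882 MPa = 11731 psi

11700 psi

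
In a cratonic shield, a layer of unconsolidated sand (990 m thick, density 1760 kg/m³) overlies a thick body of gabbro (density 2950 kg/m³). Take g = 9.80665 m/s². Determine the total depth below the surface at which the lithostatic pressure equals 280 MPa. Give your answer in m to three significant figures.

Pressure at base of upper layers: 1760×9.80665×990 = 1.709×10^7 Pa = 17.09 MPa
Remaining pressure to be supplied by gabbro: 2.800×10^8 − 1.709×10^7 = 2.629×10^8 Pa
Additional depth in gabbro = 2.629×10^8 Pa / (2950 kg/m³ × 9.80665 m/s²) = 9088.0 m
Total depth = 990 m + 9088.0 m = 10078 m

10100 m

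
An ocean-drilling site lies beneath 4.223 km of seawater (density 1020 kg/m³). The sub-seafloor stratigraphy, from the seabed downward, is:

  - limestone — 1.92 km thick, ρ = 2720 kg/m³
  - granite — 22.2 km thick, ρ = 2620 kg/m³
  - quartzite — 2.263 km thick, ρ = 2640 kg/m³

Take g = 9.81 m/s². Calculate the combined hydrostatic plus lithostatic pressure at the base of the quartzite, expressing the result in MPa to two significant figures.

720 MPa

seawater: 1020 kg/m³ × 9.81 m/s² × 4223 m = 4.226×10^7 Pa = 42.26 MPa
limestone: 2720 kg/m³ × 9.81 m/s² × 1920 m = 5.123×10^7 Pa = 51.23 MPa
granite: 2620 kg/m³ × 9.81 m/s² × 22200 m = 5.706×10^8 Pa = 570.6 MPa
quartzite: 2640 kg/m³ × 9.81 m/s² × 2263 m = 5.861×10^7 Pa = 58.61 MPa
Total = 42.26 + 51.23 + 570.6 + 58.61 = 722.68 MPa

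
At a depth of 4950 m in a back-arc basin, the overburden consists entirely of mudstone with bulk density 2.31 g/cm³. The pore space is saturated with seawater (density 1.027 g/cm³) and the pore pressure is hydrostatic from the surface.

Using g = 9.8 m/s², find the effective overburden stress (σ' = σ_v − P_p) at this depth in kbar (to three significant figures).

Overburden (lithostatic) stress σ_v:
mudstone: 2310 kg/m³ × 9.8 m/s² × 4950 m = 1.121×10^8 Pa = 112.1 MPa
Pore pressure P_p = 1027 kg/m³ × 9.8 m/s² × 4950 m = 4.982×10^7 Pa = 49.82 MPa
Effective stress σ' = σ_v − P_p = 112.1 − 49.82 = 62.238 MPa = 0.62238 kbar

0.622 kbar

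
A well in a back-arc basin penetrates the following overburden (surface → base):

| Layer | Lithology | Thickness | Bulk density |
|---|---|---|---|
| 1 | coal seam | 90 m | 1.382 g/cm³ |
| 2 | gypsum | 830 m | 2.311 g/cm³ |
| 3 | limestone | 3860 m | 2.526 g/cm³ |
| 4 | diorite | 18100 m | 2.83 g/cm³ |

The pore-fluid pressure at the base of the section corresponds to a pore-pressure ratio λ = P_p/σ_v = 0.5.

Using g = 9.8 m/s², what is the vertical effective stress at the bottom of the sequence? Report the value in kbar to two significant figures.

3.1 kbar

Overburden (lithostatic) stress σ_v:
coal seam: 1382 kg/m³ × 9.8 m/s² × 90 m = 1.219×10^6 Pa = 1.219 MPa
gypsum: 2311 kg/m³ × 9.8 m/s² × 830 m = 1.880×10^7 Pa = 18.80 MPa
limestone: 2526 kg/m³ × 9.8 m/s² × 3860 m = 9.555×10^7 Pa = 95.55 MPa
diorite: 2830 kg/m³ × 9.8 m/s² × 18100 m = 5.020×10^8 Pa = 502.0 MPa
Total = 1.219 + 18.80 + 95.55 + 502.0 = 617.56 MPa
Pore pressure P_p = λ·σ_v = 0.5 × 617.6 MPa = 308.8 MPa
Effective stress σ' = σ_v − P_p = 617.6 − 308.8 = 308.78 MPa = 3.0878 kbar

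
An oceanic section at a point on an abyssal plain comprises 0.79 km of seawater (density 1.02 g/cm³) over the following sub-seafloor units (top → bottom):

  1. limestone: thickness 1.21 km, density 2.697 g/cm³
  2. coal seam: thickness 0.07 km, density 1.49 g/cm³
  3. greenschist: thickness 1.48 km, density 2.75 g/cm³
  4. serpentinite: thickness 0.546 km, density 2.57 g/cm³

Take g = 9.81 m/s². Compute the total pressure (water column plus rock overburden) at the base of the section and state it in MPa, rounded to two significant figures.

seawater: 1020 kg/m³ × 9.81 m/s² × 790 m = 7.905×10^6 Pa = 7.905 MPa
limestone: 2697 kg/m³ × 9.81 m/s² × 1210 m = 3.201×10^7 Pa = 32.01 MPa
coal seam: 1490 kg/m³ × 9.81 m/s² × 70 m = 1.023×10^6 Pa = 1.023 MPa
greenschist: 2750 kg/m³ × 9.81 m/s² × 1480 m = 3.993×10^7 Pa = 39.93 MPa
serpentinite: 2570 kg/m³ × 9.81 m/s² × 546 m = 1.377×10^7 Pa = 13.77 MPa
Total = 7.905 + 32.01 + 1.023 + 39.93 + 13.77 = 94.634 MPa

95 MPa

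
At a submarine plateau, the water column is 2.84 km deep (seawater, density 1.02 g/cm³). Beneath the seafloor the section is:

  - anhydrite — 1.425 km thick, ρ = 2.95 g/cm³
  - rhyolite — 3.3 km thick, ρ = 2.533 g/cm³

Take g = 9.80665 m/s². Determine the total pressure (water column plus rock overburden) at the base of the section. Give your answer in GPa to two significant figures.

0.15 GPa

seawater: 1020 kg/m³ × 9.80665 m/s² × 2840 m = 2.841×10^7 Pa = 0.02841 GPa
anhydrite: 2950 kg/m³ × 9.80665 m/s² × 1425 m = 4.122×10^7 Pa = 0.04122 GPa
rhyolite: 2533 kg/m³ × 9.80665 m/s² × 3300 m = 8.197×10^7 Pa = 0.08197 GPa
Total = 0.02841 + 0.04122 + 0.08197 = 0.15161 GPa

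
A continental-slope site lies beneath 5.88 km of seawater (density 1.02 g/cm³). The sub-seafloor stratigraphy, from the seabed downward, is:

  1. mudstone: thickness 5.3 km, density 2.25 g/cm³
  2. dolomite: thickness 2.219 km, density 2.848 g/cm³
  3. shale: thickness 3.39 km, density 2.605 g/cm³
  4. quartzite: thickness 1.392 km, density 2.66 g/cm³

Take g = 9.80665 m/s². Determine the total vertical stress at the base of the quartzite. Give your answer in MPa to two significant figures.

360 MPa

seawater: 1020 kg/m³ × 9.80665 m/s² × 5880 m = 5.882×10^7 Pa = 58.82 MPa
mudstone: 2250 kg/m³ × 9.80665 m/s² × 5300 m = 1.169×10^8 Pa = 116.9 MPa
dolomite: 2848 kg/m³ × 9.80665 m/s² × 2219 m = 6.198×10^7 Pa = 61.98 MPa
shale: 2605 kg/m³ × 9.80665 m/s² × 3390 m = 8.660×10^7 Pa = 86.60 MPa
quartzite: 2660 kg/m³ × 9.80665 m/s² × 1392 m = 3.631×10^7 Pa = 36.31 MPa
Total = 58.82 + 116.9 + 61.98 + 86.60 + 36.31 = 360.65 MPa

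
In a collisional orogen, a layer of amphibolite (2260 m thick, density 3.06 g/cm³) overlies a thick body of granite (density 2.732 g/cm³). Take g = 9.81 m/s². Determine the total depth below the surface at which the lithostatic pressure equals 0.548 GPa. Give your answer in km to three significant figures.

20.2 km

Pressure at base of upper layers: 3060×9.81×2260 = 6.784×10^7 Pa = 0.06784 GPa
Remaining pressure to be supplied by granite: 5.480×10^8 − 6.784×10^7 = 4.802×10^8 Pa
Additional depth in granite = 4.802×10^8 Pa / (2732 kg/m³ × 9.81 m/s²) = 17916 m
Total depth = 2260 m + 17916 m = 20176 m
= 20.176 km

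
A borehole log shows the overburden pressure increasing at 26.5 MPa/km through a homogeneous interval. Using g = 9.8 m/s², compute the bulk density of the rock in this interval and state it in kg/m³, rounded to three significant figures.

2700 kg/m³

ρ = (dP/dz)/g = 26.5 MPa/km / 9.8 m/s² = 26500 Pa/m / 9.8 m/s² = 2704.1 kg/m³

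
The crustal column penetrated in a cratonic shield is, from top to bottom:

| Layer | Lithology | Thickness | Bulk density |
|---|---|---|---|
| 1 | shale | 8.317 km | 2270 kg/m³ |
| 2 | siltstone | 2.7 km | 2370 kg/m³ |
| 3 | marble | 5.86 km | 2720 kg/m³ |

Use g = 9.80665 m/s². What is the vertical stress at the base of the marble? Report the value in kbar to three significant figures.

shale: 2270 kg/m³ × 9.80665 m/s² × 8317 m = 1.851×10^8 Pa = 1.851 kbar
siltstone: 2370 kg/m³ × 9.80665 m/s² × 2700 m = 6.275×10^7 Pa = 0.6275 kbar
marble: 2720 kg/m³ × 9.80665 m/s² × 5860 m = 1.563×10^8 Pa = 1.563 kbar
Total = 1.851 + 0.6275 + 1.563 = 4.0421 kbar

4.04 kbar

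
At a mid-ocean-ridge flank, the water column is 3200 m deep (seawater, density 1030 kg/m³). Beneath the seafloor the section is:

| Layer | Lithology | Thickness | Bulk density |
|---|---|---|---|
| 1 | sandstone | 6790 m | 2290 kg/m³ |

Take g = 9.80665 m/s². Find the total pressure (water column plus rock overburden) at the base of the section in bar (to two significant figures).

1800 bar

seawater: 1030 kg/m³ × 9.80665 m/s² × 3200 m = 3.232×10^7 Pa = 323.2 bar
sandstone: 2290 kg/m³ × 9.80665 m/s² × 6790 m = 1.525×10^8 Pa = 1525 bar
Total = 323.2 + 1525 = 1848.1 bar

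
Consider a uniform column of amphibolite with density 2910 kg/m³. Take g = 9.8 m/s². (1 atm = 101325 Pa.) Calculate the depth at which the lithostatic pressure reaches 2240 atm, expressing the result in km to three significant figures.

7.96 km

h = P/(ρg) = 2240 atm / (2910 kg/m³ × 9.8 m/s²) = 2.270×10^8 Pa / 28518 Pa/m = 7958.8 m
= 7.9588 km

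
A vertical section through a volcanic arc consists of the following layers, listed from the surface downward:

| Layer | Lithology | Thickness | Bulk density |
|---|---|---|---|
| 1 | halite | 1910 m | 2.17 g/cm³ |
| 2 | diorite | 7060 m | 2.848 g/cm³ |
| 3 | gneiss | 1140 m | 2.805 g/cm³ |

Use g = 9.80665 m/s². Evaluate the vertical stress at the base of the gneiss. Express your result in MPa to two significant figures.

halite: 2170 kg/m³ × 9.80665 m/s² × 1910 m = 4.065×10^7 Pa = 40.65 MPa
diorite: 2848 kg/m³ × 9.80665 m/s² × 7060 m = 1.972×10^8 Pa = 197.2 MPa
gneiss: 2805 kg/m³ × 9.80665 m/s² × 1140 m = 3.136×10^7 Pa = 31.36 MPa
Total = 40.65 + 197.2 + 31.36 = 269.19 MPa

270 MPa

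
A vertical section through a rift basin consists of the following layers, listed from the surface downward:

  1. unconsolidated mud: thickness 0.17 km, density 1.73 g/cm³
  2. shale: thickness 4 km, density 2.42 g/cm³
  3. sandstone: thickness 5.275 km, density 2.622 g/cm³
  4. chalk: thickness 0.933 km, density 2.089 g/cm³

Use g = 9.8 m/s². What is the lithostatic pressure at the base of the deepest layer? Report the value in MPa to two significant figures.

unconsolidated mud: 1730 kg/m³ × 9.8 m/s² × 170 m = 2.882×10^6 Pa = 2.882 MPa
shale: 2420 kg/m³ × 9.8 m/s² × 4000 m = 9.486×10^7 Pa = 94.86 MPa
sandstone: 2622 kg/m³ × 9.8 m/s² × 5275 m = 1.355×10^8 Pa = 135.5 MPa
chalk: 2089 kg/m³ × 9.8 m/s² × 933 m = 1.910×10^7 Pa = 19.10 MPa
Total = 2.882 + 94.86 + 135.5 + 19.10 = 252.39 MPa

250 MPa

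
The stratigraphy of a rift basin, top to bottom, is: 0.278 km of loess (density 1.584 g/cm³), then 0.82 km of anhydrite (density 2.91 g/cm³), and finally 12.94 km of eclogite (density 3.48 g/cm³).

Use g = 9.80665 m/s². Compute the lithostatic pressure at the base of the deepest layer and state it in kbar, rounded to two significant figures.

4.7 kbar

loess: 1584 kg/m³ × 9.80665 m/s² × 278 m = 4.318×10^6 Pa = 0.04318 kbar
anhydrite: 2910 kg/m³ × 9.80665 m/s² × 820 m = 2.340×10^7 Pa = 0.2340 kbar
eclogite: 3480 kg/m³ × 9.80665 m/s² × 12940 m = 4.416×10^8 Pa = 4.416 kbar
Total = 0.04318 + 0.2340 + 4.416 = 4.6932 kbar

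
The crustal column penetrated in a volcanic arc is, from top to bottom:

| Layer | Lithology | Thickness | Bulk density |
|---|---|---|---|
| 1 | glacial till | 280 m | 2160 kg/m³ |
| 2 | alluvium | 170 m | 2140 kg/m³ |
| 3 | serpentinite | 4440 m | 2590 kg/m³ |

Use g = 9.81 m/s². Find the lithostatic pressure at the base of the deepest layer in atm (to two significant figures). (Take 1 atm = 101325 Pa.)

1200 atm

glacial till: 2160 kg/m³ × 9.81 m/s² × 280 m = 5.933×10^6 Pa = 58.56 atm
alluvium: 2140 kg/m³ × 9.81 m/s² × 170 m = 3.569×10^6 Pa = 35.22 atm
serpentinite: 2590 kg/m³ × 9.81 m/s² × 4440 m = 1.128×10^8 Pa = 1113 atm
Total = 58.56 + 35.22 + 1113 = 1207.1 atm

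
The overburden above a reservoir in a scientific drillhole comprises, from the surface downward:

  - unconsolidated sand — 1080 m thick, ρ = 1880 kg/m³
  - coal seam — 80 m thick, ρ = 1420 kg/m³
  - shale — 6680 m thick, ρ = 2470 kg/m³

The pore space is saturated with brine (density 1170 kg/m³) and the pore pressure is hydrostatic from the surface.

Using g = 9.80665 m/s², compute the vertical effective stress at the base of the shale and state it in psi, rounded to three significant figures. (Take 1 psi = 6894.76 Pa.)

Overburden (lithostatic) stress σ_v:
unconsolidated sand: 1880 kg/m³ × 9.80665 m/s² × 1080 m = 1.991×10^7 Pa = 19.91 MPa
coal seam: 1420 kg/m³ × 9.80665 m/s² × 80 m = 1.114×10^6 Pa = 1.114 MPa
shale: 2470 kg/m³ × 9.80665 m/s² × 6680 m = 1.618×10^8 Pa = 161.8 MPa
Total = 19.91 + 1.114 + 161.8 = 182.83 MPa
Pore pressure P_p = 1170 kg/m³ × 9.80665 m/s² × 7840 m = 8.995×10^7 Pa = 89.95 MPa
Effective stress σ' = σ_v − P_p = 182.8 − 89.95 = 92.877 MPa = 13471 psi

13500 psi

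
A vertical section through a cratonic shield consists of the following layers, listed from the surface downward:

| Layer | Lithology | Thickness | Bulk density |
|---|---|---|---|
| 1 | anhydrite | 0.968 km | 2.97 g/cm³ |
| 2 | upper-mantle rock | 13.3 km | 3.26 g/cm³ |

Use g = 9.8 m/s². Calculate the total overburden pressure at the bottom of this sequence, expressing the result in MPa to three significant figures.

anhydrite: 2970 kg/m³ × 9.8 m/s² × 968 m = 2.817×10^7 Pa = 28.17 MPa
upper-mantle rock: 3260 kg/m³ × 9.8 m/s² × 13300 m = 4.249×10^8 Pa = 424.9 MPa
Total = 28.17 + 424.9 = 453.08 MPa

453 MPa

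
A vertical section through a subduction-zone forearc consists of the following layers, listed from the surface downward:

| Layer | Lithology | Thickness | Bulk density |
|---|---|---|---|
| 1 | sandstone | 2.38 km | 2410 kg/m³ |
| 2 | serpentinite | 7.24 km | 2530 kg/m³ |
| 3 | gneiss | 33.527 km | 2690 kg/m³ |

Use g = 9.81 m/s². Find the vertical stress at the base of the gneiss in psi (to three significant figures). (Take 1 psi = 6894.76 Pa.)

163000 psi

sandstone: 2410 kg/m³ × 9.81 m/s² × 2380 m = 5.627×10^7 Pa = 8161 psi
serpentinite: 2530 kg/m³ × 9.81 m/s² × 7240 m = 1.797×10^8 Pa = 26062 psi
gneiss: 2690 kg/m³ × 9.81 m/s² × 33527 m = 8.847×10^8 Pa = 1.283×10^5 psi
Total = 8161 + 26062 + 1.283×10^5 = 1.6254×10^5 psi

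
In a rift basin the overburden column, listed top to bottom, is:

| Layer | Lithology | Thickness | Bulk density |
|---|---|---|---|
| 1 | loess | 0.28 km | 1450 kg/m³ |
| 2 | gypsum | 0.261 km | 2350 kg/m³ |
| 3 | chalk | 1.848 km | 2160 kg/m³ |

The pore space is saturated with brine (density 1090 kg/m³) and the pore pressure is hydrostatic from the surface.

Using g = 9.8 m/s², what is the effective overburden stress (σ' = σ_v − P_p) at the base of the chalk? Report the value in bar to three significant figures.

236 bar

Overburden (lithostatic) stress σ_v:
loess: 1450 kg/m³ × 9.8 m/s² × 280 m = 3.979×10^6 Pa = 3.979 MPa
gypsum: 2350 kg/m³ × 9.8 m/s² × 261 m = 6.011×10^6 Pa = 6.011 MPa
chalk: 2160 kg/m³ × 9.8 m/s² × 1848 m = 3.912×10^7 Pa = 39.12 MPa
Total = 3.979 + 6.011 + 39.12 = 49.108 MPa
Pore pressure P_p = 1090 kg/m³ × 9.8 m/s² × 2389 m = 2.552×10^7 Pa = 25.52 MPa
Effective stress σ' = σ_v − P_p = 49.11 − 25.52 = 23.589 MPa = 235.89 bar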